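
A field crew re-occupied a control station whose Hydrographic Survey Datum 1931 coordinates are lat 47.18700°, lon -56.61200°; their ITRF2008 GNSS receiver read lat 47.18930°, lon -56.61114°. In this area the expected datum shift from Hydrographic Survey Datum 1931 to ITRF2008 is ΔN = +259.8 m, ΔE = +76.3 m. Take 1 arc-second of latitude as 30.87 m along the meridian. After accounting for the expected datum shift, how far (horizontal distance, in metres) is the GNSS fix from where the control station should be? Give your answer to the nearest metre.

Observed coordinate differences: Δφ = +0.00230°, Δλ = +0.00086°.
Converting to metres (1° lat = 111132 m, cos φ = 0.679608): observed ΔN = 255.6 m, observed ΔE = 65.0 m.
Subtracting the expected shift leaves a residual of 255.6 − (259.8) = -4.2 m north and 65.0 − (76.3) = -11.3 m east.
Residual distance = √((-4.2)² + (-11.3)²) = 12.1 m.

12 m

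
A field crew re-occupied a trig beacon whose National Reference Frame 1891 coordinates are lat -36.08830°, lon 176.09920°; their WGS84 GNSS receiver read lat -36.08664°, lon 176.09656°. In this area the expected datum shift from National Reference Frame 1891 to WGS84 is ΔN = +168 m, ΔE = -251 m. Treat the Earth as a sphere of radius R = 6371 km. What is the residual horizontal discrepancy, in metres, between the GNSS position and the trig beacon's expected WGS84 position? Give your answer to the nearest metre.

Observed coordinate differences: Δφ = +0.00166°, Δλ = -0.00264°.
Converting to metres (1° lat = 111195 m, cos φ = 0.808110): observed ΔN = 184.6 m, observed ΔE = -237.2 m.
Subtracting the expected shift leaves a residual of 184.6 − (168) = 16.6 m north and -237.2 − (-251) = 13.8 m east.
Residual distance = √(16.6² + 13.8²) = 21.6 m.

22 m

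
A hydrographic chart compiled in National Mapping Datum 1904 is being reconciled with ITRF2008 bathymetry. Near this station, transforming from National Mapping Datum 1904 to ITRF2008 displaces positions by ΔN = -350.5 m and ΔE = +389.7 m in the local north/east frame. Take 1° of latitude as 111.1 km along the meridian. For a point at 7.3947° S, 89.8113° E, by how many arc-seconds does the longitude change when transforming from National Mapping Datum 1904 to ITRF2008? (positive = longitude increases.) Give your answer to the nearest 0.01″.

Δλ = 12.73″

At latitude -7.3947°, cos φ = 0.991683.
1° of longitude at this latitude = 111.1 × cos φ = 110.18 km, so Δλ = 389.7 / 110176.0 = 0.0035371° = 12.733″.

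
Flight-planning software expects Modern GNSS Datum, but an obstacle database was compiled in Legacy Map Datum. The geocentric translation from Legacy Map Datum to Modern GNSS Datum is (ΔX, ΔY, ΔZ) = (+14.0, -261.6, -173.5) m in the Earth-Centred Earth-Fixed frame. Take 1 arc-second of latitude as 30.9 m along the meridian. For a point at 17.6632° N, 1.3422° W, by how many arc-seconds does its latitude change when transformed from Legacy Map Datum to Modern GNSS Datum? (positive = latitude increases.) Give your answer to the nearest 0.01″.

Δφ = -5.55″

sin φ = 0.303421, cos φ = 0.952857, sin λ = -0.023424, cos λ = 0.999726.
North component: ΔN = −sin φ cos λ·ΔX − sin φ sin λ·ΔY + cos φ·ΔZ = −(0.303421)(0.999726)(14.0) − (0.303421)(-0.023424)(-261.6) + (0.952857)(-173.5) = -171.43 m.
1° of latitude spans 3600 × 30.90 = 111240 m, so Δφ = -171.43 / 111240 × 3600 = -5.548″.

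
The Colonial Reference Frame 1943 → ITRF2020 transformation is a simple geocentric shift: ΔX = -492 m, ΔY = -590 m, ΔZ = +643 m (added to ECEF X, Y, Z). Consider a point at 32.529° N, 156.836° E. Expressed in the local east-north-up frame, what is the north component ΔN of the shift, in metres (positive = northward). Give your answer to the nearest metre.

At φ = 32.529°, λ = 156.836°: sin φ = 0.537726, cos φ = 0.843119, sin λ = 0.393364, cos λ = -0.919383.
ΔN = −sin φ cos λ·ΔX − sin φ sin λ·ΔY + cos φ·ΔZ = −(0.537726)(-0.919383)(-492) − (0.537726)(0.393364)(-590) + (0.843119)(643) = 423.69 m.

ΔN = 424 m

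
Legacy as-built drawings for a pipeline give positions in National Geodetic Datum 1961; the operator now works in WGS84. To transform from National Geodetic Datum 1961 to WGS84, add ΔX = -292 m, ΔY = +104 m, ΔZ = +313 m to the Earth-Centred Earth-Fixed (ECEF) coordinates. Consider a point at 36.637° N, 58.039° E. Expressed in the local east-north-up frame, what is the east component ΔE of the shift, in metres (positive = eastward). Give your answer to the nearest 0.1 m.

ΔE = 302.8 m

At φ = 36.637°, λ = 58.039°: sin φ = 0.596743, cos φ = 0.802432, sin λ = 0.848409, cos λ = 0.529342.
ΔE = −sin λ·ΔX + cos λ·ΔY = −(0.848409)·(-292) + (0.529342)·(104) = 302.79 m.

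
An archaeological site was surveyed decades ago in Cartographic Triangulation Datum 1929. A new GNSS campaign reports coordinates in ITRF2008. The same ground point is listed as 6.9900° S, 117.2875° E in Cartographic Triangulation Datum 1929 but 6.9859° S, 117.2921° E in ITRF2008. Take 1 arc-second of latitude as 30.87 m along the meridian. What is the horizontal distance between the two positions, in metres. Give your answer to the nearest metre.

Δφ = -6.9859° − -6.9900° = +0.0041°; Δλ = 117.2921° − 117.2875° = +0.0046°.
1° of latitude = 3600 × 30.87 = 111132 m.
ΔN = Δφ × 111132 = 455.6 m; ΔE = Δλ × 111132 × cos(-6.9900°) = +0.0046 × 111132 × 0.992567 = 507.4 m.
Distance = √(ΔE² + ΔN²) = √(507.4² + 455.6²) = 682.0 m.

682 m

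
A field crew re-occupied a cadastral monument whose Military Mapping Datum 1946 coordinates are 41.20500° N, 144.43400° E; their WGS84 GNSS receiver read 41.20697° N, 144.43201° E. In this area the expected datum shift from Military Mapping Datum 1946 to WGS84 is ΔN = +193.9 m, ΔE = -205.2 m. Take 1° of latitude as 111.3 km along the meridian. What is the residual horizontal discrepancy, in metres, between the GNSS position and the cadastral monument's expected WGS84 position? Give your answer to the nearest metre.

46 m

Observed coordinate differences: Δφ = +0.00197°, Δλ = -0.00199°.
Converting to metres (1° lat = 111300 m, cos φ = 0.752357): observed ΔN = 219.3 m, observed ΔE = -166.6 m.
Subtracting the expected shift leaves a residual of 219.3 − (193.9) = 25.4 m north and -166.6 − (-205.2) = 38.6 m east.
Residual distance = √(25.4² + 38.6²) = 46.2 m.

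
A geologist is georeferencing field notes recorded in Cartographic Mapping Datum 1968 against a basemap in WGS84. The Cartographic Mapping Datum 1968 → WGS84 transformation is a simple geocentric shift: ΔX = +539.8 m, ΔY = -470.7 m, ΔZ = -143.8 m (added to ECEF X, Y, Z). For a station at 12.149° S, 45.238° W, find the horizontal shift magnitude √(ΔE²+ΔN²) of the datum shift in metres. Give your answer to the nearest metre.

53 m

The local east axis at (φ, λ) is (−sin λ, cos λ, 0), so ΔE = −sin(-45.238°)·539.8 + cos(-45.238°)·(-470.7) = 51.83 m.
The local north axis is (−sin φ cos λ, −sin φ sin λ, cos φ), giving ΔN = 79.995 + 70.337 − 140.579 = 9.75 m.
Horizontal magnitude = √(ΔE² + ΔN²) = √(51.83² + 9.75²) = 52.74 m.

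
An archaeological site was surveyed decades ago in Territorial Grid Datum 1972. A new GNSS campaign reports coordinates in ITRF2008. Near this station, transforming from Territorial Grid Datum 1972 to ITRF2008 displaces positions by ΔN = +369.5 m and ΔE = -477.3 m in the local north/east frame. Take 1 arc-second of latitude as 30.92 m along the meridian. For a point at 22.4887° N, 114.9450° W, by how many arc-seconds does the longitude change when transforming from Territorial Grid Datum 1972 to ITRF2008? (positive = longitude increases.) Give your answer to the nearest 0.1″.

At latitude 22.4887°, cos φ = 0.923955.
1″ of longitude at this latitude = 30.92 × cos φ = 28.5687 m, so Δλ = -477.3 / 28.5687 = -16.707″.

Δλ = -16.7″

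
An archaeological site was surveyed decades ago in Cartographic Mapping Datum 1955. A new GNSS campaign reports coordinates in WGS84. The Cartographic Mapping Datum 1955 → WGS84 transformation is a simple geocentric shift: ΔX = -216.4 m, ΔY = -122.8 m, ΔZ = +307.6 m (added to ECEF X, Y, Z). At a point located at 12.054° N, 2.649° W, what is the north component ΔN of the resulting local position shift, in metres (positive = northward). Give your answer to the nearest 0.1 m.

ΔN = 344.8 m

At φ = 12.054°, λ = -2.649°: sin φ = 0.208833, cos φ = 0.977951, sin λ = -0.046217, cos λ = 0.998931.
ΔN = −sin φ cos λ·ΔX − sin φ sin λ·ΔY + cos φ·ΔZ = −(0.208833)(0.998931)(-216.4) − (0.208833)(-0.046217)(-122.8) + (0.977951)(307.6) = 344.78 m.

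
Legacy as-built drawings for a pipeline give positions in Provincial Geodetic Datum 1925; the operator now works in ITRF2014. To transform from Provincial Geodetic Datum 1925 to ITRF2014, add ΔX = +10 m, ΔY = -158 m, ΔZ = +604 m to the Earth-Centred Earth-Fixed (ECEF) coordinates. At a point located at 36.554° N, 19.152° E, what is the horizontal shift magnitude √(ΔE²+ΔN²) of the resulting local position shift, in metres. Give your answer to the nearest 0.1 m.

532.7 m

At φ = 36.554°, λ = 19.152°: sin φ = 0.595580, cos φ = 0.803296, sin λ = 0.328075, cos λ = 0.944652.
ΔE = −sin λ·ΔX + cos λ·ΔY = −(0.328075)·(10) + (0.944652)·(-158) = -152.54 m.
ΔN = −sin φ cos λ·ΔX − sin φ sin λ·ΔY + cos φ·ΔZ = −(0.595580)(0.944652)(10) − (0.595580)(0.328075)(-158) + (0.803296)(604) = 510.44 m.
Horizontal magnitude = √(ΔE² + ΔN²) = √((-152.54)² + 510.44²) = 532.74 m.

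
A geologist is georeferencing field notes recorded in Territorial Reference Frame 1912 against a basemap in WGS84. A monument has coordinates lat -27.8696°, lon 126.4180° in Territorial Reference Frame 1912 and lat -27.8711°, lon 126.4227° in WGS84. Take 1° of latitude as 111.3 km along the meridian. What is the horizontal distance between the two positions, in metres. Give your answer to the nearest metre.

Δφ = -27.8711° − -27.8696° = -0.0015°; Δλ = 126.4227° − 126.4180° = +0.0047°.
ΔN = Δφ × 111300 = -167.0 m; ΔE = Δλ × 111300 × cos(-27.8696°) = +0.0047 × 111300 × 0.884014 = 462.4 m.
Distance = √(ΔE² + ΔN²) = √(462.4² + (-167.0)²) = 491.7 m.

492 m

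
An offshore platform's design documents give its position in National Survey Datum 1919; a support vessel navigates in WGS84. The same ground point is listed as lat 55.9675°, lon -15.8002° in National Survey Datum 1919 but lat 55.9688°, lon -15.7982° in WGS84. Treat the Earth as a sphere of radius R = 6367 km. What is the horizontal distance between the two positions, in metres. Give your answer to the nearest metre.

Δφ = 55.9688° − 55.9675° = +0.0013°; Δλ = -15.7982° − -15.8002° = +0.0020°.
1° along a meridian = πR/180 = 111125 m.
ΔN = Δφ × 111125 = 144.5 m; ΔE = Δλ × 111125 × cos(55.9675°) = +0.0020 × 111125 × 0.559663 = 124.4 m.
Distance = √(ΔE² + ΔN²) = √(124.4² + 144.5²) = 190.6 m.

191 m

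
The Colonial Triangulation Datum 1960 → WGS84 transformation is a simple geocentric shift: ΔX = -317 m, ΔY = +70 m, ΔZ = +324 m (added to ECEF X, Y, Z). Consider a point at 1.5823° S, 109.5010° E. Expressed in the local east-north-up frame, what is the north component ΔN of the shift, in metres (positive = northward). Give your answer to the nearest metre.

ΔN = 329 m

The local north axis is (−sin φ cos λ, −sin φ sin λ, cos φ), giving ΔN = 2.922 + 1.822 + 323.876 = 328.62 m.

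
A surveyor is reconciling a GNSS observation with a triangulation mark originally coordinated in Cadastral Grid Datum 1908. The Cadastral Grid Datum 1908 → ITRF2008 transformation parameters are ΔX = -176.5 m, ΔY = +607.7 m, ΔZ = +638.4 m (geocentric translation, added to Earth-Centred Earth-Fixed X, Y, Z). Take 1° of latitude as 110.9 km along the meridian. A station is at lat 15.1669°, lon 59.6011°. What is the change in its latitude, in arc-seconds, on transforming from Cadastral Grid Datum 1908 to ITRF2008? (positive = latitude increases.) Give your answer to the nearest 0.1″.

sin φ = 0.261632, cos φ = 0.965168, sin λ = 0.862523, cos λ = 0.506017.
North component: ΔN = −sin φ cos λ·ΔX − sin φ sin λ·ΔY + cos φ·ΔZ = −(0.261632)(0.506017)(-176.5) − (0.261632)(0.862523)(607.7) + (0.965168)(638.4) = 502.39 m.
1° of latitude spans 110900 m, so Δφ = 502.39 / 110900 × 3600 = 16.309″.

Δφ = 16.3″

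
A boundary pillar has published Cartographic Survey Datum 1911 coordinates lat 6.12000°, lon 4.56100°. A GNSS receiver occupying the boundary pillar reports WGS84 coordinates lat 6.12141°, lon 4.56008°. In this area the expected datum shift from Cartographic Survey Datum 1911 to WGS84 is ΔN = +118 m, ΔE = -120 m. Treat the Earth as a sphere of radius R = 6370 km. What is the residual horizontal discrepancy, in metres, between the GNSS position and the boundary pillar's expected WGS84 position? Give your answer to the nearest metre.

Observed coordinate differences: Δφ = +0.00141°, Δλ = -0.00092°.
Converting to metres (1° lat = 111177 m, cos φ = 0.994301): observed ΔN = 156.8 m, observed ΔE = -101.7 m.
Subtracting the expected shift leaves a residual of 156.8 − (118) = 38.8 m north and -101.7 − (-120) = 18.3 m east.
Residual distance = √(38.8² + 18.3²) = 42.9 m.

43 m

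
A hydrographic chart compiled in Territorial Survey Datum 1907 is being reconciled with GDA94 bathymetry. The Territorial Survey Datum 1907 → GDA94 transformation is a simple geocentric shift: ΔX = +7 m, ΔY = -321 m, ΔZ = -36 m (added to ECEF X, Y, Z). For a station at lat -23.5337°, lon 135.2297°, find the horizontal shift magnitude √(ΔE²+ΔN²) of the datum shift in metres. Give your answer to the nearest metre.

256 m

At φ = -23.5337°, λ = 135.2297°: sin φ = -0.399288, cos φ = 0.916825, sin λ = 0.704266, cos λ = -0.709936.
ΔE = −sin λ·ΔX + cos λ·ΔY = −(0.704266)·(7) + (-0.709936)·(-321) = 222.96 m.
ΔN = −sin φ cos λ·ΔX − sin φ sin λ·ΔY + cos φ·ΔZ = −(-0.399288)(-0.709936)(7) − (-0.399288)(0.704266)(-321) + (0.916825)(-36) = -125.26 m.
Horizontal magnitude = √(ΔE² + ΔN²) = √(222.96² + (-125.26)²) = 255.73 m.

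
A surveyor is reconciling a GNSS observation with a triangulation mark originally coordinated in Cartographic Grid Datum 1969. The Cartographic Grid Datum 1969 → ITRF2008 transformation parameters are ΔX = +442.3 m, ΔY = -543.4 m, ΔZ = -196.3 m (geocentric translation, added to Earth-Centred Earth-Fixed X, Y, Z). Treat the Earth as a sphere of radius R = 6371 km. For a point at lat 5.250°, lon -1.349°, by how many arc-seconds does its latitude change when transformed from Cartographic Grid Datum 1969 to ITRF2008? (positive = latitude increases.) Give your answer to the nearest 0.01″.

sin φ = 0.091502, cos φ = 0.995805, sin λ = -0.023542, cos λ = 0.999723.
North component: ΔN = −sin φ cos λ·ΔX − sin φ sin λ·ΔY + cos φ·ΔZ = −(0.091502)(0.999723)(442.3) − (0.091502)(-0.023542)(-543.4) + (0.995805)(-196.3) = -237.11 m.
1° of latitude spans πR/180 = 111195 m, so Δφ = -237.11 / 111195 × 3600 = -7.676″.

Δφ = -7.68″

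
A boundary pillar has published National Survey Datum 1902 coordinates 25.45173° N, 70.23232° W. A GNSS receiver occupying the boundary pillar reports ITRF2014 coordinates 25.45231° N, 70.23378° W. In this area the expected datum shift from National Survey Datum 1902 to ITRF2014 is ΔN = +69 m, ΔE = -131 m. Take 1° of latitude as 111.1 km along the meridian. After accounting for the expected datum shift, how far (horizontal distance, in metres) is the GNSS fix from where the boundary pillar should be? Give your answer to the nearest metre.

16 m

Observed coordinate differences: Δφ = +0.00058°, Δλ = -0.00146°.
Converting to metres (1° lat = 111100 m, cos φ = 0.902948): observed ΔN = 64.4 m, observed ΔE = -146.5 m.
Subtracting the expected shift leaves a residual of 64.4 − (69) = -4.6 m north and -146.5 − (-131) = -15.5 m east.
Residual distance = √((-4.6)² + (-15.5)²) = 16.1 m.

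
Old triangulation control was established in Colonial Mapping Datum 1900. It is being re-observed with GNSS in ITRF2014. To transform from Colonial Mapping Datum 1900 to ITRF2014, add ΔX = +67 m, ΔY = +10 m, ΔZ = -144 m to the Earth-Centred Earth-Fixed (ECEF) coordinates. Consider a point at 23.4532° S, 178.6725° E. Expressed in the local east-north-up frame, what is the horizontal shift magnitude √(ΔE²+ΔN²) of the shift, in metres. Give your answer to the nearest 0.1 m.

159.1 m

The local east axis at (φ, λ) is (−sin λ, cos λ, 0), so ΔE = −sin(178.6725°)·67 + cos(178.6725°)·10 = -11.55 m.
The local north axis is (−sin φ cos λ, −sin φ sin λ, cos φ), giving ΔN = -26.659 + 0.092 − 132.104 = -158.67 m.
Horizontal magnitude = √(ΔE² + ΔN²) = √((-11.55)² + (-158.67)²) = 159.09 m.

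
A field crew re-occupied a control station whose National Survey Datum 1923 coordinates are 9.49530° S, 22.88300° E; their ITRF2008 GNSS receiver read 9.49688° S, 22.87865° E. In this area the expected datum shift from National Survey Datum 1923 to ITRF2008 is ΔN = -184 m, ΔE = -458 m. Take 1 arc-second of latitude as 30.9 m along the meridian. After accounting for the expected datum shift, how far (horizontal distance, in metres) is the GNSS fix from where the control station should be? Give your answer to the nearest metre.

21 m

Observed coordinate differences: Δφ = -0.00158°, Δλ = -0.00435°.
Converting to metres (1° lat = 111240 m, cos φ = 0.986299): observed ΔN = -175.8 m, observed ΔE = -477.3 m.
Subtracting the expected shift leaves a residual of -175.8 − (-184) = 8.2 m north and -477.3 − (-458) = -19.3 m east.
Residual distance = √(8.2² + (-19.3)²) = 21.0 m.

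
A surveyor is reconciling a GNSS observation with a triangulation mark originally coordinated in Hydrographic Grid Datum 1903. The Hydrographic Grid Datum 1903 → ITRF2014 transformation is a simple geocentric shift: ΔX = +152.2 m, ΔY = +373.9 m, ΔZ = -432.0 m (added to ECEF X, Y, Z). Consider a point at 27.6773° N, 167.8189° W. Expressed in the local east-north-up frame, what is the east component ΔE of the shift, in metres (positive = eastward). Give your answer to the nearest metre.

The local east axis at (φ, λ) is (−sin λ, cos λ, 0), so ΔE = −sin(-167.8189°)·152.2 + cos(-167.8189°)·373.9 = -333.37 m.

ΔE = -333 m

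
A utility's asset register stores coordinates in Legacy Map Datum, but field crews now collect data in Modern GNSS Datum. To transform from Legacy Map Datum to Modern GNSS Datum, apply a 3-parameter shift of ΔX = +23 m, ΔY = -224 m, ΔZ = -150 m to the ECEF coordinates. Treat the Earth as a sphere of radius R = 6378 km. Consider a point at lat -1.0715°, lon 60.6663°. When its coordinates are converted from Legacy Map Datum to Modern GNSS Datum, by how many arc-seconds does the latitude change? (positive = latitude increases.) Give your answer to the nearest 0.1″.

Δφ = -5.0″

sin φ = -0.018700, cos φ = 0.999825, sin λ = 0.871781, cos λ = 0.489895.
North component: ΔN = −sin φ cos λ·ΔX − sin φ sin λ·ΔY + cos φ·ΔZ = −(-0.018700)(0.489895)(23) − (-0.018700)(0.871781)(-224) + (0.999825)(-150) = -153.41 m.
1° of latitude spans πR/180 = 111317 m, so Δφ = -153.41 / 111317 × 3600 = -4.961″.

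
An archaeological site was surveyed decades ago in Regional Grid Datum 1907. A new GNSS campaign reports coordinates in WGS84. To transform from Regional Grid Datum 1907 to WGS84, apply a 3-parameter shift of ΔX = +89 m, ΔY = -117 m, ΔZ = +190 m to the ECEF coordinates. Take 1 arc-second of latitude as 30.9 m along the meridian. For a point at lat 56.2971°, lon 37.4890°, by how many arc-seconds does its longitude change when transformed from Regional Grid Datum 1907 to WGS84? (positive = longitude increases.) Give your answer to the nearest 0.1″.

Δλ = -8.6″

sin φ = 0.831926, cos φ = 0.554887, sin λ = 0.608609, cos λ = 0.793470.
East component: ΔE = −sin λ·ΔX + cos λ·ΔY = −(0.608609)(89) + (0.793470)(-117) = -147.00 m.
1° of latitude spans 3600 × 30.90 = 111240 m; at latitude φ, 1° of longitude spans that × cos φ = 61725.6 m, so Δλ = -147.00 / 61725.6 × 3600 = -8.574″.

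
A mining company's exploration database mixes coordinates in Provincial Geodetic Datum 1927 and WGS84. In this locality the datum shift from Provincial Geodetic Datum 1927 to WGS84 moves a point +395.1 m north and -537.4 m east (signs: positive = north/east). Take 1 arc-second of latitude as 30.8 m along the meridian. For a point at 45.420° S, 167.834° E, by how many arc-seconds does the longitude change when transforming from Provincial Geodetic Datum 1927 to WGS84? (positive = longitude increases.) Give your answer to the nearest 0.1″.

Δλ = -24.9″

At latitude -45.420°, cos φ = 0.701904.
1″ of longitude at this latitude = 30.80 × cos φ = 21.6187 m, so Δλ = -537.4 / 21.6187 = -24.858″.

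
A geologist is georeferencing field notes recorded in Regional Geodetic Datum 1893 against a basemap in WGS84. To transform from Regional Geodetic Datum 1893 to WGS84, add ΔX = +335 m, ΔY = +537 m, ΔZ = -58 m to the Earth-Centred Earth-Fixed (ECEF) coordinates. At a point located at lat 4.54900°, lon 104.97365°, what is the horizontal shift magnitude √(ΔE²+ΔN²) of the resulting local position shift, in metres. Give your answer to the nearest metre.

471 m

The local east axis at (φ, λ) is (−sin λ, cos λ, 0), so ΔE = −sin(104.97365°)·335 + cos(104.97365°)·537 = -462.37 m.
The local north axis is (−sin φ cos λ, −sin φ sin λ, cos φ), giving ΔN = 6.865 − 41.144 − 57.817 = -92.10 m.
Horizontal magnitude = √(ΔE² + ΔN²) = √((-462.37)² + (-92.10)²) = 471.46 m.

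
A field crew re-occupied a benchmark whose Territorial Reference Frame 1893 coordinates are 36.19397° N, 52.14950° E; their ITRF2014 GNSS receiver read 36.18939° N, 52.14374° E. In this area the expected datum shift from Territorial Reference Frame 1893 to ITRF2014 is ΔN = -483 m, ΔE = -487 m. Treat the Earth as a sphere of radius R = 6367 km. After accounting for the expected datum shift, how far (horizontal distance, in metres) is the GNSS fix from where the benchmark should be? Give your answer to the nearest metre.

39 m

Observed coordinate differences: Δφ = -0.00458°, Δλ = -0.00576°.
Converting to metres (1° lat = 111125 m, cos φ = 0.807022): observed ΔN = -509.0 m, observed ΔE = -516.6 m.
Subtracting the expected shift leaves a residual of -509.0 − (-483) = -26.0 m north and -516.6 − (-487) = -29.6 m east.
Residual distance = √((-26.0)² + (-29.6)²) = 39.3 m.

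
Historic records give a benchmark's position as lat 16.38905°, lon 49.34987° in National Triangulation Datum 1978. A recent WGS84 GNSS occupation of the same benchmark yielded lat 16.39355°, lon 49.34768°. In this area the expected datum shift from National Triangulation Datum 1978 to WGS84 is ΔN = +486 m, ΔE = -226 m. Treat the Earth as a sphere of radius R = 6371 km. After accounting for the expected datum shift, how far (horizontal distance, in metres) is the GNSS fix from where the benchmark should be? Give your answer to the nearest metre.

16 m

Observed coordinate differences: Δφ = +0.00450°, Δλ = -0.00219°.
Converting to metres (1° lat = 111195 m, cos φ = 0.959368): observed ΔN = 500.4 m, observed ΔE = -233.6 m.
Subtracting the expected shift leaves a residual of 500.4 − (486) = 14.4 m north and -233.6 − (-226) = -7.6 m east.
Residual distance = √(14.4² + (-7.6)²) = 16.3 m.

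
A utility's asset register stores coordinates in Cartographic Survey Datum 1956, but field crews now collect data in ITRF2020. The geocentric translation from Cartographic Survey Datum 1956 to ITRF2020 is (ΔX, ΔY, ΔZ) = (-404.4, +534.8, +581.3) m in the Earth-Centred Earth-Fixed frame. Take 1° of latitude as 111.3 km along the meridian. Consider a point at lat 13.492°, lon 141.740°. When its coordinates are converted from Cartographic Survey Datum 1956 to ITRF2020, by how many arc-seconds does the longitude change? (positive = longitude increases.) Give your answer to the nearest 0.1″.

Δλ = -5.6″

sin φ = 0.233310, cos φ = 0.972403, sin λ = 0.619231, cos λ = -0.785209.
East component: ΔE = −sin λ·ΔX + cos λ·ΔY = −(0.619231)(-404.4) + (-0.785209)(534.8) = -169.51 m.
1° of latitude spans 111300 m; at latitude φ, 1° of longitude spans that × cos φ = 108228.4 m, so Δλ = -169.51 / 108228.4 × 3600 = -5.638″.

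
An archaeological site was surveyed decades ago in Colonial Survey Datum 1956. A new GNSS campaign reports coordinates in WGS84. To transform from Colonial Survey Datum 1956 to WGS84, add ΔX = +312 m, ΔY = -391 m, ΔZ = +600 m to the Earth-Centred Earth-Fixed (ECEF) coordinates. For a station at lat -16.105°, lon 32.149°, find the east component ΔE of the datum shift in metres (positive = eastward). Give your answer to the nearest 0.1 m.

ΔE = -497.1 m

The local east axis at (φ, λ) is (−sin λ, cos λ, 0), so ΔE = −sin(32.149°)·312 + cos(32.149°)·(-391) = -497.07 m.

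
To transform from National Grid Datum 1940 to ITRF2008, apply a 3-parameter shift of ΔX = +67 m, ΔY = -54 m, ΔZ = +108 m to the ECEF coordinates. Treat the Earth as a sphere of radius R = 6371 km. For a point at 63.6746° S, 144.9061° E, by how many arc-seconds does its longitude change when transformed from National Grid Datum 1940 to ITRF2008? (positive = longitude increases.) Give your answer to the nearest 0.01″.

Δλ = 0.41″

sin φ = -0.896290, cos φ = 0.443469, sin λ = 0.574918, cos λ = -0.818211.
East component: ΔE = −sin λ·ΔX + cos λ·ΔY = −(0.574918)(67) + (-0.818211)(-54) = 5.66 m.
1° of latitude spans πR/180 = 111195 m; at latitude φ, 1° of longitude spans that × cos φ = 49311.5 m, so Δλ = 5.66 / 49311.5 × 3600 = 0.413″.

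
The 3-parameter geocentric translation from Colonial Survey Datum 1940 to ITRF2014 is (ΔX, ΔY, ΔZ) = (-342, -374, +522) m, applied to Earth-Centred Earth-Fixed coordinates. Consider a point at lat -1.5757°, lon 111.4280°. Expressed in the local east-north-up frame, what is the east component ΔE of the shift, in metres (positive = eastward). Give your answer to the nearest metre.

At φ = -1.5757°, λ = 111.4280°: sin φ = -0.027498, cos φ = 0.999622, sin λ = 0.930877, cos λ = -0.365332.
ΔE = −sin λ·ΔX + cos λ·ΔY = −(0.930877)·(-342) + (-0.365332)·(-374) = 454.99 m.

ΔE = 455 m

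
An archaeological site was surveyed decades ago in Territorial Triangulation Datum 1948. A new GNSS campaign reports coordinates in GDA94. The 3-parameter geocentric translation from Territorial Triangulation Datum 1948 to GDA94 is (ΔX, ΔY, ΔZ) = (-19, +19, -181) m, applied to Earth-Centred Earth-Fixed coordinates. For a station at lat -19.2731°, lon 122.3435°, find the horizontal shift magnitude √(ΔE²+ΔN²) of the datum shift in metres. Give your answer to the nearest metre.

162 m

The local east axis at (φ, λ) is (−sin λ, cos λ, 0), so ΔE = −sin(122.3435°)·(-19) + cos(122.3435°)·19 = 5.89 m.
The local north axis is (−sin φ cos λ, −sin φ sin λ, cos φ), giving ΔN = 3.355 + 5.298 − 170.856 = -162.20 m.
Horizontal magnitude = √(ΔE² + ΔN²) = √(5.89² + (-162.20)²) = 162.31 m.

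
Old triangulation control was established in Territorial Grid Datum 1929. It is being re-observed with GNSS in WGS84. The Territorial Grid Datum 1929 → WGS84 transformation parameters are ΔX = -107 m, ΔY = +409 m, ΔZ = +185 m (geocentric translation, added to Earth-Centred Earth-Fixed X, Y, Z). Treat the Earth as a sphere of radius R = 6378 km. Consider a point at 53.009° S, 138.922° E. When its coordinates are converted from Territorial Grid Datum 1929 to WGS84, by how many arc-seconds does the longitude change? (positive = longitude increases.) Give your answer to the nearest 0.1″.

Δλ = -12.8″

sin φ = -0.798730, cos φ = 0.601690, sin λ = 0.657086, cos λ = -0.753816.
East component: ΔE = −sin λ·ΔX + cos λ·ΔY = −(0.657086)(-107) + (-0.753816)(409) = -238.00 m.
1° of latitude spans πR/180 = 111317 m; at latitude φ, 1° of longitude spans that × cos φ = 66978.3 m, so Δλ = -238.00 / 66978.3 × 3600 = -12.792″.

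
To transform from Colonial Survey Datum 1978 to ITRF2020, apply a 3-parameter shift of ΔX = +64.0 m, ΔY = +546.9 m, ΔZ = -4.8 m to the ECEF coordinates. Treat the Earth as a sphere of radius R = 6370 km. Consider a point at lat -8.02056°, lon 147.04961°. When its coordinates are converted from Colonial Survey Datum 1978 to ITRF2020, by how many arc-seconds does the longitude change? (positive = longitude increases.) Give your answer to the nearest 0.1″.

Δλ = -16.1″

sin φ = -0.139528, cos φ = 0.990218, sin λ = 0.543913, cos λ = -0.839142.
East component: ΔE = −sin λ·ΔX + cos λ·ΔY = −(0.543913)(64.0) + (-0.839142)(546.9) = -493.74 m.
1° of latitude spans πR/180 = 111177 m; at latitude φ, 1° of longitude spans that × cos φ = 110089.9 m, so Δλ = -493.74 / 110089.9 × 3600 = -16.145″.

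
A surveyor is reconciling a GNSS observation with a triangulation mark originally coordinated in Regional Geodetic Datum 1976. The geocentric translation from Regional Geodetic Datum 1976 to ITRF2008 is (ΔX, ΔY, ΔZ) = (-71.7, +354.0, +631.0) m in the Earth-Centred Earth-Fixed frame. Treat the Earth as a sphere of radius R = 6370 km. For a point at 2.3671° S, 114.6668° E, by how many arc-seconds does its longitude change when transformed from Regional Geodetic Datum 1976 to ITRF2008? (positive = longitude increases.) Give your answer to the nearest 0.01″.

sin φ = -0.041302, cos φ = 0.999147, sin λ = 0.908750, cos λ = -0.417341.
East component: ΔE = −sin λ·ΔX + cos λ·ΔY = −(0.908750)(-71.7) + (-0.417341)(354.0) = -82.58 m.
1° of latitude spans πR/180 = 111177 m; at latitude φ, 1° of longitude spans that × cos φ = 111082.6 m, so Δλ = -82.58 / 111082.6 × 3600 = -2.676″.

Δλ = -2.68″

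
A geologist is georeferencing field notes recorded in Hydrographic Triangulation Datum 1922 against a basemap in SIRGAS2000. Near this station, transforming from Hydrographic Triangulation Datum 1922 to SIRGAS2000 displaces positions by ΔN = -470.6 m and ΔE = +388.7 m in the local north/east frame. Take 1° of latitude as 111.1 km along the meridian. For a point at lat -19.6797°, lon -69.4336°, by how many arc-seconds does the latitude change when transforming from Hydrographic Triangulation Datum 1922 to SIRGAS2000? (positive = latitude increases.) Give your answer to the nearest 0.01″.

1° of latitude = 111.1 km, so Δφ = -470.6 / 111100 = -0.0042358° = -15.249″.

Δφ = -15.25″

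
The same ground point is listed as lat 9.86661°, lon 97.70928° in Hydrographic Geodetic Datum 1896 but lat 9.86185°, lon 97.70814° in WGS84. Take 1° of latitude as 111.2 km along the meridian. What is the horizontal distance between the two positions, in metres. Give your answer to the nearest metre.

Δφ = 9.86185° − 9.86661° = -0.00476°; Δλ = 97.70814° − 97.70928° = -0.00114°.
ΔN = Δφ × 111200 = -529.3 m; ΔE = Δλ × 111200 × cos(9.86661°) = -0.00114 × 111200 × 0.985209 = -124.9 m.
Distance = √(ΔE² + ΔN²) = √((-124.9)² + (-529.3)²) = 543.8 m.

544 m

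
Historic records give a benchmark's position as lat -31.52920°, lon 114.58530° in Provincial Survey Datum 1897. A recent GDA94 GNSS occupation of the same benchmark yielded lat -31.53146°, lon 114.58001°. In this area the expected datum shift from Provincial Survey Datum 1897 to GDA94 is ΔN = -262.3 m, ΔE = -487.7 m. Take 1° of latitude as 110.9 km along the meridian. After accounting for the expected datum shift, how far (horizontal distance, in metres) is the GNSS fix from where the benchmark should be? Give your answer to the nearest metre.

Observed coordinate differences: Δφ = -0.00226°, Δλ = -0.00529°.
Converting to metres (1° lat = 110900 m, cos φ = 0.852374): observed ΔN = -250.6 m, observed ΔE = -500.1 m.
Subtracting the expected shift leaves a residual of -250.6 − (-262.3) = 11.7 m north and -500.1 − (-487.7) = -12.4 m east.
Residual distance = √(11.7² + (-12.4)²) = 17.0 m.

17 m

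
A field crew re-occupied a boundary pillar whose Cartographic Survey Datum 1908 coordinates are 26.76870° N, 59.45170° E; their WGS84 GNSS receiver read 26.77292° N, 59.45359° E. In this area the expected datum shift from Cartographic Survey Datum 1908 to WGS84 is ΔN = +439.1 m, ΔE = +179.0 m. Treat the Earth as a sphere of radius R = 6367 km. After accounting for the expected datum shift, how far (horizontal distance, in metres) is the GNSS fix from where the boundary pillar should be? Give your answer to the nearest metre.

Observed coordinate differences: Δφ = +0.00422°, Δλ = +0.00189°.
Converting to metres (1° lat = 111125 m, cos φ = 0.892832): observed ΔN = 468.9 m, observed ΔE = 187.5 m.
Subtracting the expected shift leaves a residual of 468.9 − (439.1) = 29.8 m north and 187.5 − (179.0) = 8.5 m east.
Residual distance = √(29.8² + 8.5²) = 31.0 m.

31 m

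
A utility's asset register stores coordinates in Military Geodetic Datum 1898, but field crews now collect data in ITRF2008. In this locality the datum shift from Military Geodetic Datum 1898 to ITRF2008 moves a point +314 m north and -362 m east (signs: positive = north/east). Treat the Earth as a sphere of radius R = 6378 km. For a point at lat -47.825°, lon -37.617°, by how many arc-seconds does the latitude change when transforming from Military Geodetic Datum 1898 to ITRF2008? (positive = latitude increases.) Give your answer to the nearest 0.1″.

On a sphere of radius R, 1 rad of latitude = R, so Δφ = ΔN / R = 314.0 / 6378000 = 4.9232e-05 rad = 10.155″.

Δφ = 10.2″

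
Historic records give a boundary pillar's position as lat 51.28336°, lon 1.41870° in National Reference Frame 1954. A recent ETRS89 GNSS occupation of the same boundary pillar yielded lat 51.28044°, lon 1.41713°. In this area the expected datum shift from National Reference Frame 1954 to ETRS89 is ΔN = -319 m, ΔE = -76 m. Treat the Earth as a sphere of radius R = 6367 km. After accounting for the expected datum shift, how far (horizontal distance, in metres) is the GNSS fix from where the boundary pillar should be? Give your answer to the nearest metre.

Observed coordinate differences: Δφ = -0.00292°, Δλ = -0.00157°.
Converting to metres (1° lat = 111125 m, cos φ = 0.625469): observed ΔN = -324.5 m, observed ΔE = -109.1 m.
Subtracting the expected shift leaves a residual of -324.5 − (-319) = -5.5 m north and -109.1 − (-76) = -33.1 m east.
Residual distance = √((-5.5)² + (-33.1)²) = 33.6 m.

34 m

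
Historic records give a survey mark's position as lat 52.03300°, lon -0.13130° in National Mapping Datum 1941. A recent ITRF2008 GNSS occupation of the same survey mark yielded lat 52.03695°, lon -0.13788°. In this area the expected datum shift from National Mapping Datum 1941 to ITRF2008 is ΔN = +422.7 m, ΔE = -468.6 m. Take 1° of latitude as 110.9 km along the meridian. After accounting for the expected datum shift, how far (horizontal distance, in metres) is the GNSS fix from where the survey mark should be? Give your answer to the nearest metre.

25 m

Observed coordinate differences: Δφ = +0.00395°, Δλ = -0.00658°.
Converting to metres (1° lat = 110900 m, cos φ = 0.615208): observed ΔN = 438.1 m, observed ΔE = -448.9 m.
Subtracting the expected shift leaves a residual of 438.1 − (422.7) = 15.4 m north and -448.9 − (-468.6) = 19.7 m east.
Residual distance = √(15.4² + 19.7²) = 25.0 m.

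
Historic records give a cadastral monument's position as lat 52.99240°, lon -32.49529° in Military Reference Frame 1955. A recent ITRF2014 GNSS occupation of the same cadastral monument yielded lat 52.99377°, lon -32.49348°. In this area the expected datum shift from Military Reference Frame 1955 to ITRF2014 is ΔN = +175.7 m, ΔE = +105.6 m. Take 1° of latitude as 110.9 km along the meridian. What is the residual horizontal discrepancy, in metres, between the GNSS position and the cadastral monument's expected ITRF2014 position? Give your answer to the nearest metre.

28 m

Observed coordinate differences: Δφ = +0.00137°, Δλ = +0.00181°.
Converting to metres (1° lat = 110900 m, cos φ = 0.601921): observed ΔN = 151.9 m, observed ΔE = 120.8 m.
Subtracting the expected shift leaves a residual of 151.9 − (175.7) = -23.8 m north and 120.8 − (105.6) = 15.2 m east.
Residual distance = √((-23.8)² + 15.2²) = 28.2 m.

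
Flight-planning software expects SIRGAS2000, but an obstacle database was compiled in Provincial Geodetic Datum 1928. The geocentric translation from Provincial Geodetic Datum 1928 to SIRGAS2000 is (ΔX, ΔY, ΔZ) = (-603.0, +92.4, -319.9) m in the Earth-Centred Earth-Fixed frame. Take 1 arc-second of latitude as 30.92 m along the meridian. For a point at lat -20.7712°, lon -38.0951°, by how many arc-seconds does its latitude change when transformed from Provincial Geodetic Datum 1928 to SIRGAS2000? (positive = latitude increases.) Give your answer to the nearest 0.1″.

sin φ = -0.354637, cos φ = 0.935004, sin λ = -0.616969, cos λ = 0.786988.
North component: ΔN = −sin φ cos λ·ΔX − sin φ sin λ·ΔY + cos φ·ΔZ = −(-0.354637)(0.786988)(-603.0) − (-0.354637)(-0.616969)(92.4) + (0.935004)(-319.9) = -487.62 m.
1° of latitude spans 3600 × 30.92 = 111312 m, so Δφ = -487.62 / 111312 × 3600 = -15.770″.

Δφ = -15.8″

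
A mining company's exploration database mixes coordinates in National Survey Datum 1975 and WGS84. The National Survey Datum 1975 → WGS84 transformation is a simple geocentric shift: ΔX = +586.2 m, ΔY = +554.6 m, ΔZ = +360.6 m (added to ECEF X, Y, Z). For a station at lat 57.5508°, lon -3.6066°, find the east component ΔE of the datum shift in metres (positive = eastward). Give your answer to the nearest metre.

The local east axis at (φ, λ) is (−sin λ, cos λ, 0), so ΔE = −sin(-3.6066°)·586.2 + cos(-3.6066°)·554.6 = 590.38 m.

ΔE = 590 m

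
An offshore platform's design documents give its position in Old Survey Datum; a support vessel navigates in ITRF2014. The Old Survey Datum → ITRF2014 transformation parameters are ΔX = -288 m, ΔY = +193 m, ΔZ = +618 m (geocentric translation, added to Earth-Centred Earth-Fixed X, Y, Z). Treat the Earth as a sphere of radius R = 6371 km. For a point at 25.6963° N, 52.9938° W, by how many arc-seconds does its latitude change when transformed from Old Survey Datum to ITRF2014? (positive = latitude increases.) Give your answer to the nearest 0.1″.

Δφ = 22.6″

sin φ = 0.433601, cos φ = 0.901105, sin λ = -0.798570, cos λ = 0.601901.
North component: ΔN = −sin φ cos λ·ΔX − sin φ sin λ·ΔY + cos φ·ΔZ = −(0.433601)(0.601901)(-288) − (0.433601)(-0.798570)(193) + (0.901105)(618) = 698.87 m.
1° of latitude spans πR/180 = 111195 m, so Δφ = 698.87 / 111195 × 3600 = 22.626″.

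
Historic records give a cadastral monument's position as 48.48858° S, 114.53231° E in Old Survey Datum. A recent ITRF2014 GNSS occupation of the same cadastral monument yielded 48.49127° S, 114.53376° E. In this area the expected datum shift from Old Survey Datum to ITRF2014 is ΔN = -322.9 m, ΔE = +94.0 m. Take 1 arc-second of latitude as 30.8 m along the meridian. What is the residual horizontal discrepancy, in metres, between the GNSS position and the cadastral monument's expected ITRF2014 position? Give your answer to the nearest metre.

28 m

Observed coordinate differences: Δφ = -0.00269°, Δλ = +0.00145°.
Converting to metres (1° lat = 110880 m, cos φ = 0.662769): observed ΔN = -298.3 m, observed ΔE = 106.6 m.
Subtracting the expected shift leaves a residual of -298.3 − (-322.9) = 24.6 m north and 106.6 − (94.0) = 12.6 m east.
Residual distance = √(24.6² + 12.6²) = 27.6 m.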